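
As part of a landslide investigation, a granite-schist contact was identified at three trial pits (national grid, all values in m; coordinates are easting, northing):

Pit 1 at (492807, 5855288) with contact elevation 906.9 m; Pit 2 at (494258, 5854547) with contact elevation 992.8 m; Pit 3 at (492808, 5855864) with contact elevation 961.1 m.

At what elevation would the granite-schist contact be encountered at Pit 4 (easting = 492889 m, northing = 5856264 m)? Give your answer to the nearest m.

Two edge vectors: Pit 1→Pit 2 = (1451, -741, 85.9), Pit 1→Pit 3 = (1, 576, 54.2).
Normal n = (Pit 1→Pit 2) × (Pit 1→Pit 3) = (-89640.6, -78558.3, 836517).
So ∂z/∂easting = −n_x/n_z = 0.10715933 and ∂z/∂northing = −n_y/n_z = 0.09391118.
Intercept c from Pit 1: 906.9 − 52808.87 − 549877.02 = −601778.98.
At (492889, 5856264): z = 52817.7 + 549968.7 − 601778.98 = 1007.3 m.

1007 m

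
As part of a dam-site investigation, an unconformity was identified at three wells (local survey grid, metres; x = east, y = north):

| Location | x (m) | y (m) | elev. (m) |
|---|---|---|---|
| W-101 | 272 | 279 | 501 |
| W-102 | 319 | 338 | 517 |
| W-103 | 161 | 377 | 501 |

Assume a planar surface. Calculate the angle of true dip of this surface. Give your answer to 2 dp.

Let the plane be z = a·x + b·y + c.
W-102−W-101: 47a + 59b = 16;  W-103−W-101: −111a + 98b = 0.
Solving gives a = 0.14056, b = 0.15921.
Gradient magnitude |∇z| = √(a² + b²) = √(0.01976 + 0.02535) = 0.21238.
True dip = arctan(0.21238) = 11.99°, dipping toward SW (azimuth ≈ 221°).

11.99°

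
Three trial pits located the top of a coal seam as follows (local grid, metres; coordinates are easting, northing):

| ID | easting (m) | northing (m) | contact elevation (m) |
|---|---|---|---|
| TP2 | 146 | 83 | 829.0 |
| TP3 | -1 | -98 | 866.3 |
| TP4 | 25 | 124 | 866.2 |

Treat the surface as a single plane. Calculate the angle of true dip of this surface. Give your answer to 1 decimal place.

16.6°

Two edge vectors: TP2→TP3 = (-147, -181, 37.3), TP2→TP4 = (-121, 41, 37.2).
Normal n = (TP2→TP3) × (TP2→TP4) = (-8262.5, 955.1, -27928).
So ∂z/∂easting = −n_x/n_z = −0.29585 and ∂z/∂northing = −n_y/n_z = 0.03420.
Gradient magnitude |∇z| = √(a² + b²) = √(0.08753 + 0.00117) = 0.29782.
True dip = arctan(0.29782) = 16.6°, dipping toward E (azimuth ≈ 097°).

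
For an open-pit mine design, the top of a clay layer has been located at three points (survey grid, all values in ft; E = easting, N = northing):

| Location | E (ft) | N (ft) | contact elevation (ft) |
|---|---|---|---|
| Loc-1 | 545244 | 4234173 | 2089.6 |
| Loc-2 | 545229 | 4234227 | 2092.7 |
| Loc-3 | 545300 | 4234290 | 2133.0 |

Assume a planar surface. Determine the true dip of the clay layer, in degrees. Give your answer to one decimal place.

Let the plane be z = a·E + b·N + c.
Loc-2−Loc-1: −15a + 54b = 3.1;  Loc-3−Loc-1: 56a + 117b = 43.4.
Solving gives a = 0.41450, b = 0.17255.
Gradient magnitude |∇z| = √(a² + b²) = √(0.17181 + 0.02977) = 0.44898.
True dip = arctan(0.44898) = 24.2°, dipping toward WSW (azimuth ≈ 247°).

24.2°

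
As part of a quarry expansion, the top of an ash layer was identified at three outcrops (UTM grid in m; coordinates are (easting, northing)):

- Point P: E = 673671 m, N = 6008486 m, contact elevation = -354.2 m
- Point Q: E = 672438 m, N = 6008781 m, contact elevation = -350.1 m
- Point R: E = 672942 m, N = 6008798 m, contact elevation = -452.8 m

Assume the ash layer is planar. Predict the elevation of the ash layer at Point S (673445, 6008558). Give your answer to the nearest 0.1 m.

-366.6 m

Two edge vectors: Point P→Point Q = (-1233, 295, 4.1), Point P→Point R = (-729, 312, -98.6).
Normal n = (Point P→Point Q) × (Point P→Point R) = (-30366.2, -124562.7, -169641).
So ∂z/∂E = −n_x/n_z = −0.179002718 and ∂z/∂N = −n_y/n_z = −0.734272375.
Intercept c from Point P: -354.2 + 120588.94 + 4411865.29 = 4532100.03.
At (673445, 6008558): z = −120548.5 − 4411918.2 + 4532100.03 = -366.6 m.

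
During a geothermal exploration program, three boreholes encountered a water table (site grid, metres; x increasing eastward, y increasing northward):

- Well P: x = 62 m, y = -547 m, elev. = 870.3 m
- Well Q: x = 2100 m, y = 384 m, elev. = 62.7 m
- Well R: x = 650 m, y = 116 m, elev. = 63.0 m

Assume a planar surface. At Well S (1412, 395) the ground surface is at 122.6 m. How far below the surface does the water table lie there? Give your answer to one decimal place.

260.9 m

Let the plane be z = a·x + b·y + c.
Well Q−Well P: 2038a + 931b = −807.6;  Well R−Well P: 588a + 663b = −807.3.
Solving gives a = 0.268931, b = −1.456156.
Then c = 870.3 − a·62 − b·-547 = 57.11.
At (1412, 395): z_contact = 379.73 − 575.18 + 57.11 = -138.34 m.
Depth below ground = 122.6 − (-138.34) = 260.9 m.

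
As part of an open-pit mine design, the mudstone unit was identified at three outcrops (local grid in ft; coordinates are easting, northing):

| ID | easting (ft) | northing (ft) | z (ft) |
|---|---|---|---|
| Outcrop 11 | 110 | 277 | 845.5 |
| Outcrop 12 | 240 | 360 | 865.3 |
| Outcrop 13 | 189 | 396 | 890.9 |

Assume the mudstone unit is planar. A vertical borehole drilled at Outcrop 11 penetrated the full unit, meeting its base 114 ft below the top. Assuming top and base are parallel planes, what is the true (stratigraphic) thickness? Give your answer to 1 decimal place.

101.5 ft

Let the plane be z = a·easting + b·northing + c.
Outcrop 12−Outcrop 11: 130a + 83b = 19.8;  Outcrop 13−Outcrop 11: 79a + 119b = 45.4.
Solving gives a = −0.15842, b = 0.48668.
|∇z| = √(a²+b²) = 0.51182, so dip δ = arctan(0.51182) = 27.10°.
True thickness = vertical thickness × cos δ = 114 × cos 27.10° = 101.5 ft.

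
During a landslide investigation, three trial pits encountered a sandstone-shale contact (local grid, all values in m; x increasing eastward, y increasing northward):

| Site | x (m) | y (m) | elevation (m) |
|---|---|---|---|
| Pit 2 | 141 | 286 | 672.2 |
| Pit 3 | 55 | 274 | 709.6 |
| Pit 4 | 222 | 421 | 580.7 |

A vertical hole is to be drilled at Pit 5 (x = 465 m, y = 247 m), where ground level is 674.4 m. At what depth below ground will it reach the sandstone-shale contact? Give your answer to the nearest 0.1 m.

104.8 m

Two edge vectors: Pit 2→Pit 3 = (-86, -12, 37.4), Pit 2→Pit 4 = (81, 135, -91.5).
Normal n = (Pit 2→Pit 3) × (Pit 2→Pit 4) = (-3951, -4839.6, -10638).
So ∂z/∂x = −n_x/n_z = −0.37140 and ∂z/∂y = −n_y/n_z = −0.45494.
Intercept c from Pit 2: 672.2 + 52.37 + 130.11 = 854.68.
At (465, 247): z_contact = −172.70 − 112.37 + 854.68 = 569.61 m.
Depth below ground = 674.4 − 569.61 = 104.8 m.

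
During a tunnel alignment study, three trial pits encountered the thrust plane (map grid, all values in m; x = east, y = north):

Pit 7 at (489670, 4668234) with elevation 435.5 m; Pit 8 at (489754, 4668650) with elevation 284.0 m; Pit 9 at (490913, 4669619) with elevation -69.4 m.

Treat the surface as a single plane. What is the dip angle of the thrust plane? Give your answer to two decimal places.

Two edge vectors: Pit 7→Pit 8 = (84, 416, -151.5), Pit 7→Pit 9 = (1243, 1385, -504.9).
Normal n = (Pit 7→Pit 8) × (Pit 7→Pit 9) = (-210.9, -145902.9, -400748).
So ∂z/∂x = −n_x/n_z = −0.00053 and ∂z/∂y = −n_y/n_z = −0.36408.
Gradient magnitude |∇z| = √(a² + b²) = √(0.00000 + 0.13255) = 0.36408.
True dip = arctan(0.36408) = 20.01°, dipping toward N (azimuth ≈ 000°).

20.01°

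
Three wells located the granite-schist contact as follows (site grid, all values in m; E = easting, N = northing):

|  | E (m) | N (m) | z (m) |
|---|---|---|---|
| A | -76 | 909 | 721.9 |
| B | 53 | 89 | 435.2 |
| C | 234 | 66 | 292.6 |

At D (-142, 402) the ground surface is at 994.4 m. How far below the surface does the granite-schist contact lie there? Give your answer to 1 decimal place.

339.2 m

Let the plane be z = a·E + b·N + c.
B−A: 129a − 820b = −286.7;  C−A: 310a − 843b = −429.3.
Solving gives a = −0.75858, b = 0.23030.
Then c = 721.9 − a·-76 − b·909 = 454.91.
At (-142, 402): z_contact = 107.72 + 92.58 + 454.91 = 655.21 m.
Depth below ground = 994.4 − 655.21 = 339.2 m.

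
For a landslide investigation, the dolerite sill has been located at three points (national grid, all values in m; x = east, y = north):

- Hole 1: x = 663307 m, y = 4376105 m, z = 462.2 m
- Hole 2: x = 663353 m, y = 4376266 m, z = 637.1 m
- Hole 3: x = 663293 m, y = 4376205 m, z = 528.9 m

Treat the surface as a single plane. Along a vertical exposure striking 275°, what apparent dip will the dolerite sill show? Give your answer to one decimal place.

Two edge vectors: Hole 1→Hole 2 = (46, 161, 174.9), Hole 1→Hole 3 = (-14, 100, 66.7).
Normal n = (Hole 1→Hole 2) × (Hole 1→Hole 3) = (-6751.3, -5516.8, 6854).
So ∂z/∂x = −n_x/n_z = 0.98502 and ∂z/∂y = −n_y/n_z = 0.80490.
Unit vector along 275° is (sin 275°, cos 275°) = (-0.9962, 0.0872).
Slope in that direction = a·(-0.9962) + b·(0.0872) = −0.91112.
Apparent dip = arctan|0.91112| = 42.3° (true dip is 51.8°, so apparent ≤ true as expected).

42.3°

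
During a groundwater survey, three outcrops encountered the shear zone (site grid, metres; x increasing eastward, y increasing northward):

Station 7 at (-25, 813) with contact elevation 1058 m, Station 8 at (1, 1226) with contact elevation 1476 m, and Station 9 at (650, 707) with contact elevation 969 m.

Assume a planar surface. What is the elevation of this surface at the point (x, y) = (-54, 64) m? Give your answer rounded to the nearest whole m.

300 m

Let the plane be z = a·x + b·y + c.
Station 8−Station 7: 26a + 413b = 418;  Station 9−Station 7: 675a − 106b = −89.
Solving gives a = 0.02682, b = 1.01042.
Then c = 1058 − a·-25 − b·813 = 237.20.
At (-54, 64): z = −1.4 + 64.7 + 237.20 = 300.4 m.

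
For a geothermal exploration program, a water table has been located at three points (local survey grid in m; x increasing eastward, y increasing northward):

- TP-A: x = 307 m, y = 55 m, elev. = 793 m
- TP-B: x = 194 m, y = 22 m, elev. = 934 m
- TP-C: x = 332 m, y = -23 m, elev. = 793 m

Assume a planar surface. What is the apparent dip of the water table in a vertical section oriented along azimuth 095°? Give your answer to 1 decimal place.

47.8°

Two edge vectors: TP-A→TP-B = (-113, -33, 141), TP-A→TP-C = (25, -78, 0).
Normal n = (TP-A→TP-B) × (TP-A→TP-C) = (10998, 3525, 9639).
So ∂z/∂x = −n_x/n_z = −1.14099 and ∂z/∂y = −n_y/n_z = −0.36570.
Unit vector along 095° is (sin 95°, cos 95°) = (0.9962, -0.0872).
Slope in that direction = a·(0.9962) + b·(-0.0872) = −1.10477.
Apparent dip = arctan|1.10477| = 47.8° (true dip is 50.2°, so apparent ≤ true as expected).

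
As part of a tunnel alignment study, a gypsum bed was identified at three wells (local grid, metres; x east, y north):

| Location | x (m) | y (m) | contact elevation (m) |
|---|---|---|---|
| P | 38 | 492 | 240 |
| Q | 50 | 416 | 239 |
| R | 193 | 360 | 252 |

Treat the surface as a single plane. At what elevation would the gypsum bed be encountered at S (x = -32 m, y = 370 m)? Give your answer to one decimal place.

Let the plane be z = a·x + b·y + c.
Q−P: 12a − 76b = −1;  R−P: 155a − 132b = 12.
Solving gives a = 0.10239, b = 0.02933.
Then c = 240 − a·38 − b·492 = 221.68.
At (-32, 370): z = −3.3 + 10.9 + 221.68 = 229.3 m.

229.3 m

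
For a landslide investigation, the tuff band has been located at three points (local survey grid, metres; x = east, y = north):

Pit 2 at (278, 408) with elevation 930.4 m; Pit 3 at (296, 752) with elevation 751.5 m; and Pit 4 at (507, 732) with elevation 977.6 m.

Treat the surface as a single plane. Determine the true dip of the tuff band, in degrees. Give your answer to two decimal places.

49.42°

Two edge vectors: Pit 2→Pit 3 = (18, 344, -178.9), Pit 2→Pit 4 = (229, 324, 47.2).
Normal n = (Pit 2→Pit 3) × (Pit 2→Pit 4) = (74200.4, -41817.7, -72944).
So ∂z/∂x = −n_x/n_z = 1.01722 and ∂z/∂y = −n_y/n_z = −0.57328.
Gradient magnitude |∇z| = √(a² + b²) = √(1.03475 + 0.32866) = 1.16765.
True dip = arctan(1.16765) = 49.42°, dipping toward WNW (azimuth ≈ 299°).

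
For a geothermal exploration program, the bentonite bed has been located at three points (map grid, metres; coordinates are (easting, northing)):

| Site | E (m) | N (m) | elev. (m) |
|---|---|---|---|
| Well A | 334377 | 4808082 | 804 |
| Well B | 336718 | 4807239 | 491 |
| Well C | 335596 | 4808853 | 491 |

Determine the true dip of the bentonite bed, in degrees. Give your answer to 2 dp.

12.25°

Let the plane be z = a·E + b·N + c.
Well B−Well A: 2341a − 843b = −313;  Well C−Well A: 1219a + 771b = −313.
Solving gives a = −0.17835, b = −0.12398.
Gradient magnitude |∇z| = √(a² + b²) = √(0.03181 + 0.01537) = 0.21721.
True dip = arctan(0.21721) = 12.25°, dipping toward NE (azimuth ≈ 055°).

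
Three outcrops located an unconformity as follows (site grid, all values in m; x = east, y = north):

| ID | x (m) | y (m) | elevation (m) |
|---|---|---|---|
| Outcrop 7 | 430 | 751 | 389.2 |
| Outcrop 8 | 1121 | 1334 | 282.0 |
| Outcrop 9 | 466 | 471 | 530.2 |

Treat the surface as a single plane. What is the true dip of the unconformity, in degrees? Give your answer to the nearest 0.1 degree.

28.0°

Two edge vectors: Outcrop 7→Outcrop 8 = (691, 583, -107.2), Outcrop 7→Outcrop 9 = (36, -280, 141).
Normal n = (Outcrop 7→Outcrop 8) × (Outcrop 7→Outcrop 9) = (52187, -101290.2, -214468).
So ∂z/∂x = −n_x/n_z = 0.24333 and ∂z/∂y = −n_y/n_z = −0.47229.
Gradient magnitude |∇z| = √(a² + b²) = √(0.05921 + 0.22305) = 0.53129.
True dip = arctan(0.53129) = 28.0°, dipping toward NNW (azimuth ≈ 333°).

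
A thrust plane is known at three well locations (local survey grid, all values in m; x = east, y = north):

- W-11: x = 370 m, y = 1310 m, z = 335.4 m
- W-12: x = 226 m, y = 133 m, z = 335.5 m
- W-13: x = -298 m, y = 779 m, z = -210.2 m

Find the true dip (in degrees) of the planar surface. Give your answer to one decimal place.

42.4°

Let the plane be z = a·x + b·y + c.
W-12−W-11: −144a − 1177b = 0.1;  W-13−W-11: −668a − 531b = −545.6.
Solving gives a = 0.90483, b = −0.11079.
Gradient magnitude |∇z| = √(a² + b²) = √(0.81872 + 0.01227) = 0.91159.
True dip = arctan(0.91159) = 42.4°, dipping toward W (azimuth ≈ 277°).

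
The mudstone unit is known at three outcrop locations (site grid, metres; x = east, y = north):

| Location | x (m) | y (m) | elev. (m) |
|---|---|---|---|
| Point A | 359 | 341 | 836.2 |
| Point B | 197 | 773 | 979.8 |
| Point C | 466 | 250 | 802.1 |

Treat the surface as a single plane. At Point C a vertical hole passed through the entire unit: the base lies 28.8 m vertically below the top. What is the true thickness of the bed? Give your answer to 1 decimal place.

27.5 m

Two edge vectors: Point A→Point B = (-162, 432, 143.6), Point A→Point C = (107, -91, -34.1).
Normal n = (Point A→Point B) × (Point A→Point C) = (-1663.6, 9841, -31482).
So ∂z/∂x = −n_x/n_z = −0.05284 and ∂z/∂y = −n_y/n_z = 0.31259.
|∇z| = √(a²+b²) = 0.31703, so dip δ = arctan(0.31703) = 17.59°.
True thickness = vertical thickness × cos δ = 28.8 × cos 17.59° = 27.5 m.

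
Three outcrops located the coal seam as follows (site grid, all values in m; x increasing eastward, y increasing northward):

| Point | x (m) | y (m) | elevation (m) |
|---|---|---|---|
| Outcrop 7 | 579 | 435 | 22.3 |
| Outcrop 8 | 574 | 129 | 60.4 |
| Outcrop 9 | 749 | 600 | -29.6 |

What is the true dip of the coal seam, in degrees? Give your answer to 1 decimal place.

Two edge vectors: Outcrop 7→Outcrop 8 = (-5, -306, 38.1), Outcrop 7→Outcrop 9 = (170, 165, -51.9).
Normal n = (Outcrop 7→Outcrop 8) × (Outcrop 7→Outcrop 9) = (9594.9, 6217.5, 51195).
So ∂z/∂x = −n_x/n_z = −0.18742 and ∂z/∂y = −n_y/n_z = −0.12145.
Gradient magnitude |∇z| = √(a² + b²) = √(0.03513 + 0.01475) = 0.22333.
True dip = arctan(0.22333) = 12.6°, dipping toward ENE (azimuth ≈ 057°).

12.6°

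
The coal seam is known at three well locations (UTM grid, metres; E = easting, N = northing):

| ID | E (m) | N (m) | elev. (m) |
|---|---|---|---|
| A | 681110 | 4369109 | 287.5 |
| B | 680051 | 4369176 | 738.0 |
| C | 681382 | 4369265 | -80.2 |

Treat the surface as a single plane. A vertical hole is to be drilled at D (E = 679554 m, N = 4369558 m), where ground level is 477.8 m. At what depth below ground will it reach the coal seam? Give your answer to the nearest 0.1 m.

Two edge vectors: A→B = (-1059, 67, 450.5), A→C = (272, 156, -367.7).
Normal n = (A→B) × (A→C) = (-94913.9, -266858.3, -183428).
So ∂z/∂E = −n_x/n_z = −0.517444992 and ∂z/∂N = −n_y/n_z = −1.454839501.
Intercept c from A: 287.5 + 352436.96 + 6356352.36 = 6709076.82.
At (679554, 4369558): z_contact = −351631.81 − 6357005.58 + 6709076.82 = 439.42 m.
Depth below ground = 477.8 − 439.42 = 38.4 m.

38.4 m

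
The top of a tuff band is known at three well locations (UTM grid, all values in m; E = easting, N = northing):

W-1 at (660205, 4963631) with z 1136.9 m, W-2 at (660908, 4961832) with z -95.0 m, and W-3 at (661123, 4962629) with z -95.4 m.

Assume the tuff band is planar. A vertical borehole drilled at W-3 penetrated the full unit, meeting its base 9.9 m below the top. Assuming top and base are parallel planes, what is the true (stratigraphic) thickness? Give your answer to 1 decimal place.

Let the plane be z = a·E + b·N + c.
W-2−W-1: 703a − 1799b = −1231.9;  W-3−W-1: 918a − 1002b = −1232.3.
Solving gives a = −1.03745, b = 0.27936.
|∇z| = √(a²+b²) = 1.07440, so dip δ = arctan(1.07440) = 47.05°.
True thickness = vertical thickness × cos δ = 9.9 × cos 47.05° = 6.7 m.

6.7 m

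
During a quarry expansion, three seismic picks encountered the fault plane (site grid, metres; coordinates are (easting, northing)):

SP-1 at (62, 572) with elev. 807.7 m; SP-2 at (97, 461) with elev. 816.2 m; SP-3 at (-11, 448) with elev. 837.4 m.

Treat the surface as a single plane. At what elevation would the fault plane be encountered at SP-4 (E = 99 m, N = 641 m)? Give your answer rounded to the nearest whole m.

792 m

Let the plane be z = a·E + b·N + c.
SP-2−SP-1: 35a − 111b = 8.5;  SP-3−SP-1: −73a − 124b = 29.7.
Solving gives a = −0.18024, b = −0.13341.
Then c = 807.7 − a·62 − b·572 = 895.18.
At (99, 641): z = −17.8 − 85.5 + 895.18 = 791.8 m.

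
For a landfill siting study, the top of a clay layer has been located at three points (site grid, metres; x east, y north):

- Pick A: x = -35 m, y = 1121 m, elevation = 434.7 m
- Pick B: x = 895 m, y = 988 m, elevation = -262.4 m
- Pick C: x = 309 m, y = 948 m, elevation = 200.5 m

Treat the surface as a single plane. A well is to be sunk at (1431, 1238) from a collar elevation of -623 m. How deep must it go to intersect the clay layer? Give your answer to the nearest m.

104 m

Two edge vectors: Pick A→Pick B = (930, -133, -697.1), Pick A→Pick C = (344, -173, -234.2).
Normal n = (Pick A→Pick B) × (Pick A→Pick C) = (-89449.7, -21996.4, -115138).
So ∂z/∂x = −n_x/n_z = −0.77689 and ∂z/∂y = −n_y/n_z = −0.19104.
Intercept c from Pick A: 434.7 − 27.19 + 214.16 = 621.67.
At (1431, 1238): z_contact = −1111.7 − 236.5 + 621.67 = -726.6 m.
Depth below ground = -623 − (-726.6) = 104 m.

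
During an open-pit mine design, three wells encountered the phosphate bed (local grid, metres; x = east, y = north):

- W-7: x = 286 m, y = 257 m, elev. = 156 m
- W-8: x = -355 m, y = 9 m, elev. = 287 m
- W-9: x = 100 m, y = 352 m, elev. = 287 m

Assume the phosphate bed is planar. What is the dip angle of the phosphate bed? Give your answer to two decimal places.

34.89°

Let the plane be z = a·x + b·y + c.
W-8−W-7: −641a − 248b = 131;  W-9−W-7: −186a + 95b = 131.
Solving gives a = −0.41984, b = 0.55694.
Gradient magnitude |∇z| = √(a² + b²) = √(0.17627 + 0.31018) = 0.69746.
True dip = arctan(0.69746) = 34.89°, dipping toward SE (azimuth ≈ 143°).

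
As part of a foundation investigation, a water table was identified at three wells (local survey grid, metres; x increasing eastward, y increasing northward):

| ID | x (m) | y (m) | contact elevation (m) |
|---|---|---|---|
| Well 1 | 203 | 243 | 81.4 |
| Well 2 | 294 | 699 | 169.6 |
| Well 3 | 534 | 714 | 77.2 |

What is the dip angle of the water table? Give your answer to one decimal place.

25.9°

Let the plane be z = a·x + b·y + c.
Well 2−Well 1: 91a + 456b = 88.2;  Well 3−Well 1: 331a + 471b = −4.2.
Solving gives a = −0.40210, b = 0.27367.
Gradient magnitude |∇z| = √(a² + b²) = √(0.16169 + 0.07489) = 0.48640.
True dip = arctan(0.48640) = 25.9°, dipping toward SE (azimuth ≈ 124°).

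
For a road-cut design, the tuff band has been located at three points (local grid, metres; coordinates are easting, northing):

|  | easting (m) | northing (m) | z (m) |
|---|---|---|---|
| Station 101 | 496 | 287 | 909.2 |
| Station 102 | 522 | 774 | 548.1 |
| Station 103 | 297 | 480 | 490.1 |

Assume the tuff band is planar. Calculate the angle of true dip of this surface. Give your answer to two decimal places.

Let the plane be z = a·easting + b·northing + c.
Station 102−Station 101: 26a + 487b = −361.1;  Station 103−Station 101: −199a + 193b = −419.1.
Solving gives a = 1.31863, b = −0.81188.
Gradient magnitude |∇z| = √(a² + b²) = √(1.73879 + 0.65915) = 1.54853.
True dip = arctan(1.54853) = 57.15°, dipping toward WNW (azimuth ≈ 302°).

57.15°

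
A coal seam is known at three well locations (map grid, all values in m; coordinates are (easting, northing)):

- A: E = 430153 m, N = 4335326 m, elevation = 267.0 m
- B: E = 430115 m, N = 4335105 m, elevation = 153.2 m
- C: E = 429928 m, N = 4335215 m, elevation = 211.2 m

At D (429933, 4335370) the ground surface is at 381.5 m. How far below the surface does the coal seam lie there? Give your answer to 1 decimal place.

90.3 m

Let the plane be z = a·E + b·N + c.
B−A: −38a − 221b = −113.8;  C−A: −225a − 111b = −55.8.
Solving gives a = −0.006592392, b = 0.516065660.
Then c = 267 − a·430153 − b·4335326 = −2234210.14.
At (429933, 4335370): z_contact = −2834.29 + 2237335.58 − 2234210.14 = 291.16 m.
Depth below ground = 381.5 − 291.16 = 90.3 m.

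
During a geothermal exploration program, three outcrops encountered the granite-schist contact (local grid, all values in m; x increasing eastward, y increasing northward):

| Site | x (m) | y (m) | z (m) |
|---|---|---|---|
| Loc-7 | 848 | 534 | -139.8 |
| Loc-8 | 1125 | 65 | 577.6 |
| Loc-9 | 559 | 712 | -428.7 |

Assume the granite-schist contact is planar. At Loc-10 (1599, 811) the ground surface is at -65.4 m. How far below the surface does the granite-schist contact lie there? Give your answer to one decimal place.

Two edge vectors: Loc-7→Loc-8 = (277, -469, 717.4), Loc-7→Loc-9 = (-289, 178, -288.9).
Normal n = (Loc-7→Loc-8) × (Loc-7→Loc-9) = (7796.9, -127303.3, -86235).
So ∂z/∂x = −n_x/n_z = 0.090415 and ∂z/∂y = −n_y/n_z = −1.476237.
Intercept c from Loc-7: -139.8 − 76.67 + 788.31 = 571.84.
At (1599, 811): z_contact = 144.57 − 1197.23 + 571.84 = -480.82 m.
Depth below ground = -65.4 − (-480.82) = 415.4 m.

415.4 m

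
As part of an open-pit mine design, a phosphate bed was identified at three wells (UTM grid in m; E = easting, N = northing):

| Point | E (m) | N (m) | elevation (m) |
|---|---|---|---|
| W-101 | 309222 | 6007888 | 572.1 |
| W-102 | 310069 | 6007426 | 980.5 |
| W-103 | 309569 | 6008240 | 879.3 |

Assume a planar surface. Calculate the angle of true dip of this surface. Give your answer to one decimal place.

34.0°

Two edge vectors: W-101→W-102 = (847, -462, 408.4), W-101→W-103 = (347, 352, 307.2).
Normal n = (W-101→W-102) × (W-101→W-103) = (-285683.2, -118483.6, 458458).
So ∂z/∂E = −n_x/n_z = 0.62314 and ∂z/∂N = −n_y/n_z = 0.25844.
Gradient magnitude |∇z| = √(a² + b²) = √(0.38830 + 0.06679) = 0.67461.
True dip = arctan(0.67461) = 34.0°, dipping toward WSW (azimuth ≈ 247°).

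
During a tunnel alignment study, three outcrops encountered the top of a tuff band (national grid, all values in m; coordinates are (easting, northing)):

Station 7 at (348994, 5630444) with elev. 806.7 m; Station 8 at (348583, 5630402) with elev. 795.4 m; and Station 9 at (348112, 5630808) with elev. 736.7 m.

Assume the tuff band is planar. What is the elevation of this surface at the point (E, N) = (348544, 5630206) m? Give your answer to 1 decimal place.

813.7 m

Two edge vectors: Station 7→Station 8 = (-411, -42, -11.3), Station 7→Station 9 = (-882, 364, -70).
Normal n = (Station 7→Station 8) × (Station 7→Station 9) = (7053.2, -18803.4, -186648).
So ∂z/∂E = −n_x/n_z = 0.037788779 and ∂z/∂N = −n_y/n_z = −0.100742574.
Intercept c from Station 7: 806.7 − 13188.06 + 567225.42 = 554844.07.
At (348544, 5630206): z = 13171.1 − 567201.4 + 554844.07 = 813.7 m.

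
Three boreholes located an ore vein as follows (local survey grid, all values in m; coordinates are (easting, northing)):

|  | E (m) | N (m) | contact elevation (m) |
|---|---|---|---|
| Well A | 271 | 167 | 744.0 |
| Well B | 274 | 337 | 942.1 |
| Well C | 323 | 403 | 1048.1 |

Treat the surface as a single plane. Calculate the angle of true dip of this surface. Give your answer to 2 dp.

52.54°

Two edge vectors: Well A→Well B = (3, 170, 198.1), Well A→Well C = (52, 236, 304.1).
Normal n = (Well A→Well B) × (Well A→Well C) = (4945.4, 9388.9, -8132).
So ∂z/∂E = −n_x/n_z = 0.60814 and ∂z/∂N = −n_y/n_z = 1.15456.
Gradient magnitude |∇z| = √(a² + b²) = √(0.36984 + 1.33301) = 1.30493.
True dip = arctan(1.30493) = 52.54°, dipping toward SSW (azimuth ≈ 208°).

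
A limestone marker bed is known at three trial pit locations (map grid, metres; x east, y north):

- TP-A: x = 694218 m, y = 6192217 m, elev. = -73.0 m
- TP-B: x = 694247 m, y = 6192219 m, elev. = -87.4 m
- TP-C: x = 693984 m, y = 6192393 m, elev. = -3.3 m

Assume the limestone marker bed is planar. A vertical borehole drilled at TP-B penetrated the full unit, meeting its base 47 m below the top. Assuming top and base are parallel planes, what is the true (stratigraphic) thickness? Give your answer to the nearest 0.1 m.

41.4 m

Let the plane be z = a·x + b·y + c.
TP-B−TP-A: 29a + 2b = −14.4;  TP-C−TP-A: −234a + 176b = 69.7.
Solving gives a = −0.47986, b = −0.24198.
|∇z| = √(a²+b²) = 0.53742, so dip δ = arctan(0.53742) = 28.25°.
True thickness = vertical thickness × cos δ = 47 × cos 28.25° = 41.4 m.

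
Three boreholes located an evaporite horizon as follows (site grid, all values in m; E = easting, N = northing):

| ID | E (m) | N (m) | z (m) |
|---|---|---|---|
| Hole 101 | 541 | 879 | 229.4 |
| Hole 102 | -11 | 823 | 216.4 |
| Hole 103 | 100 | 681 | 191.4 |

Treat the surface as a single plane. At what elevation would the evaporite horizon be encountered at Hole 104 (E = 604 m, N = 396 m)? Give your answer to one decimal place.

Let the plane be z = a·E + b·N + c.
Hole 102−Hole 101: −552a − 56b = −13;  Hole 103−Hole 101: −441a − 198b = −38.
Solving gives a = 0.00527, b = 0.18018.
Then c = 229.4 − a·541 − b·879 = 68.17.
At (604, 396): z = 3.2 + 71.4 + 68.17 = 142.7 m.

142.7 m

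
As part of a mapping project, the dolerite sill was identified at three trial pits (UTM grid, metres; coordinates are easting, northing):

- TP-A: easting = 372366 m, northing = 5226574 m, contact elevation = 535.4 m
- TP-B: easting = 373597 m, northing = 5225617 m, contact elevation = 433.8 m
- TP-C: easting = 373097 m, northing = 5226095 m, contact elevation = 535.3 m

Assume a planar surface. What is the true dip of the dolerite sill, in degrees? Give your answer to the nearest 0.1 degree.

38.9°

Let the plane be z = a·easting + b·northing + c.
TP-B−TP-A: 1231a − 957b = −101.6;  TP-C−TP-A: 731a − 479b = −0.1.
Solving gives a = 0.44188, b = 0.67456.
Gradient magnitude |∇z| = √(a² + b²) = √(0.19526 + 0.45503) = 0.80641.
True dip = arctan(0.80641) = 38.9°, dipping toward SSW (azimuth ≈ 213°).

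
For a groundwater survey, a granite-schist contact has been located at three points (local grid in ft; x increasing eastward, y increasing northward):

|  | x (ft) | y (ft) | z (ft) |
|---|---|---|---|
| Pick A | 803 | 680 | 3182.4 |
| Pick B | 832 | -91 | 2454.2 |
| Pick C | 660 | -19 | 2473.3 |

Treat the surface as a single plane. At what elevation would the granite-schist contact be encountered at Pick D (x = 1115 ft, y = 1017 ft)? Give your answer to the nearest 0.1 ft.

3594.5 ft

Let the plane be z = a·x + b·y + c.
Pick B−Pick A: 29a − 771b = −728.2;  Pick C−Pick A: −143a − 699b = −709.1.
Solving gives a = 0.288869, b = 0.955353.
Then c = 3182.4 − a·803 − b·680 = 2300.80.
At (1115, 1017): z = 322.1 + 971.6 + 2300.80 = 3594.5 ft.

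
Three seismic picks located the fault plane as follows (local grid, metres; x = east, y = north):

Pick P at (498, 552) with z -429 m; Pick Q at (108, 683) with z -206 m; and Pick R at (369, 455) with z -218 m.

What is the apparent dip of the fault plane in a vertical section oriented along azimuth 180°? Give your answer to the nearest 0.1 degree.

44.4°

Two edge vectors: Pick P→Pick Q = (-390, 131, 223), Pick P→Pick R = (-129, -97, 211).
Normal n = (Pick P→Pick Q) × (Pick P→Pick R) = (49272, 53523, 54729).
So ∂z/∂x = −n_x/n_z = −0.90029 and ∂z/∂y = −n_y/n_z = −0.97796.
Unit vector along 180° is (sin 180°, cos 180°) = (0.0000, -1.0000).
Slope in that direction = a·(0.0000) + b·(-1.0000) = 0.97796.
Apparent dip = arctan|0.97796| = 44.4° (true dip is 53.0°, so apparent ≤ true as expected).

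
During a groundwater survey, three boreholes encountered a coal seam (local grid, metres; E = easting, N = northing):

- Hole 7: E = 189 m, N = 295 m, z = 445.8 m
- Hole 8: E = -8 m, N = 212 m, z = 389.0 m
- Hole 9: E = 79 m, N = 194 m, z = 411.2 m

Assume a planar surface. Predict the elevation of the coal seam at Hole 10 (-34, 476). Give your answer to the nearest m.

396 m

Two edge vectors: Hole 7→Hole 8 = (-197, -83, -56.8), Hole 7→Hole 9 = (-110, -101, -34.6).
Normal n = (Hole 7→Hole 8) × (Hole 7→Hole 9) = (-2865, -568.2, 10767).
So ∂z/∂E = −n_x/n_z = 0.26609 and ∂z/∂N = −n_y/n_z = 0.05277.
Intercept c from Hole 7: 445.8 − 50.29 − 15.57 = 379.94.
At (-34, 476): z = −9.0 + 25.1 + 379.94 = 396.0 m.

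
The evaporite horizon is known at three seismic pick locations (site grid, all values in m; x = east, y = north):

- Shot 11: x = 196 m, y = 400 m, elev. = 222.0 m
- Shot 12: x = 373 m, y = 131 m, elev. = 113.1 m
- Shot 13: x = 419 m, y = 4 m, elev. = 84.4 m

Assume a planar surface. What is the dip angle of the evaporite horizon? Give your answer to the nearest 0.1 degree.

Two edge vectors: Shot 11→Shot 12 = (177, -269, -108.9), Shot 11→Shot 13 = (223, -396, -137.6).
Normal n = (Shot 11→Shot 12) × (Shot 11→Shot 13) = (-6110, 70.5, -10105).
So ∂z/∂x = −n_x/n_z = −0.60465 and ∂z/∂y = −n_y/n_z = 0.00698.
Gradient magnitude |∇z| = √(a² + b²) = √(0.36560 + 0.00005) = 0.60469.
True dip = arctan(0.60469) = 31.2°, dipping toward E (azimuth ≈ 091°).

31.2°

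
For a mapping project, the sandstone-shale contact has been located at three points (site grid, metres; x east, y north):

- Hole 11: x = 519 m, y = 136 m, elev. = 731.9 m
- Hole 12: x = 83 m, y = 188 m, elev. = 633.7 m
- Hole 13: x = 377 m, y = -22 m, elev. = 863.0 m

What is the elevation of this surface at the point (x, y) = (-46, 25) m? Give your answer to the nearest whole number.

771 m

Two edge vectors: Hole 11→Hole 12 = (-436, 52, -98.2), Hole 11→Hole 13 = (-142, -158, 131.1).
Normal n = (Hole 11→Hole 12) × (Hole 11→Hole 13) = (-8698.4, 71104, 76272).
So ∂z/∂x = −n_x/n_z = 0.11404 and ∂z/∂y = −n_y/n_z = −0.93224.
Intercept c from Hole 11: 731.9 − 59.19 + 126.78 = 799.50.
At (-46, 25): z = −5.2 − 23.3 + 799.50 = 770.9 m.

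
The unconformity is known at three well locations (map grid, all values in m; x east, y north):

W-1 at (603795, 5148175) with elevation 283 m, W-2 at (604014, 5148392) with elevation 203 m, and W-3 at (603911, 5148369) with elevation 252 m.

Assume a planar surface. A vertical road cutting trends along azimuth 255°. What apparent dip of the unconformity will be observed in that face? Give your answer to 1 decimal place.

Two edge vectors: W-1→W-2 = (219, 217, -80), W-1→W-3 = (116, 194, -31).
Normal n = (W-1→W-2) × (W-1→W-3) = (8793, -2491, 17314).
So ∂z/∂x = −n_x/n_z = −0.50785 and ∂z/∂y = −n_y/n_z = 0.14387.
Unit vector along 255° is (sin 255°, cos 255°) = (-0.9659, -0.2588).
Slope in that direction = a·(-0.9659) + b·(-0.2588) = 0.45331.
Apparent dip = arctan|0.45331| = 24.4° (true dip is 27.8°, so apparent ≤ true as expected).

24.4°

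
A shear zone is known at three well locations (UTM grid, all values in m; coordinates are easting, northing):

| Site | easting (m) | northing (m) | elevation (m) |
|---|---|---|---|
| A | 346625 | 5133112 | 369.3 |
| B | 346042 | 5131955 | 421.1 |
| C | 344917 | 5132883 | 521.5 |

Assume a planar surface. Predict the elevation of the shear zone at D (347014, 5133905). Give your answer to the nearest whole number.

Two edge vectors: A→B = (-583, -1157, 51.8), A→C = (-1708, -229, 152.2).
Normal n = (A→B) × (A→C) = (-164233.2, 258.2, -1842649).
So ∂z/∂easting = −n_x/n_z = −0.08912886 and ∂z/∂northing = −n_y/n_z = 0.00014012.
Intercept c from A: 369.3 + 30894.29 − 719.27 = 30544.32.
At (347014, 5133905): z = −30929.0 + 719.4 + 30544.32 = 334.7 m.

335 m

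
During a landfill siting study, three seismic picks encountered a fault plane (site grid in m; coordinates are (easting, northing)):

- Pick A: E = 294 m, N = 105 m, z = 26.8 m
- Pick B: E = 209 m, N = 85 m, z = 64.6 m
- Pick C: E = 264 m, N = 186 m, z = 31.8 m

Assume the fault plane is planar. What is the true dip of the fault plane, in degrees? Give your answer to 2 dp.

23.41°

Let the plane be z = a·E + b·N + c.
Pick B−Pick A: −85a − 20b = 37.8;  Pick C−Pick A: −30a + 81b = 5.
Solving gives a = −0.42242, b = −0.09472.
Gradient magnitude |∇z| = √(a² + b²) = √(0.17844 + 0.00897) = 0.43291.
True dip = arctan(0.43291) = 23.41°, dipping toward ENE (azimuth ≈ 077°).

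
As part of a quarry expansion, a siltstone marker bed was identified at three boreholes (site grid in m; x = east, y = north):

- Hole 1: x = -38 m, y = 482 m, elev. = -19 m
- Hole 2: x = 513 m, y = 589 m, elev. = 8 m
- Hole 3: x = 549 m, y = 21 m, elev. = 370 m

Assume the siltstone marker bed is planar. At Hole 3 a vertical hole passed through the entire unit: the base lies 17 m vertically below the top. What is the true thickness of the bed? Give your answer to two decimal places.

Let the plane be z = a·x + b·y + c.
Hole 2−Hole 1: 551a + 107b = 27;  Hole 3−Hole 1: 587a − 461b = 389.
Solving gives a = 0.17066, b = −0.62651.
|∇z| = √(a²+b²) = 0.64934, so dip δ = arctan(0.64934) = 33.00°.
True thickness = vertical thickness × cos δ = 17 × cos 33.00° = 14.26 m.

14.26 m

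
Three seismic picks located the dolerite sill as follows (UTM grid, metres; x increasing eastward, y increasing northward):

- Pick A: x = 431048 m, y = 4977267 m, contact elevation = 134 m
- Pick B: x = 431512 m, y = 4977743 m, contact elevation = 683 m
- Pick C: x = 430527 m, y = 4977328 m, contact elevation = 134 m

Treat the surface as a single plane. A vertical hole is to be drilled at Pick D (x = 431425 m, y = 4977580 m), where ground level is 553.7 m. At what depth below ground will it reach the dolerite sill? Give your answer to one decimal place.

Two edge vectors: Pick A→Pick B = (464, 476, 549), Pick A→Pick C = (-521, 61, 0).
Normal n = (Pick A→Pick B) × (Pick A→Pick C) = (-33489, -286029, 276300).
So ∂z/∂x = −n_x/n_z = 0.121205212 and ∂z/∂y = −n_y/n_z = 1.035211726.
Intercept c from Pick A: 134 − 52245.26 − 5152525.16 = −5204636.43.
At (431425, 4977580): z_contact = 52290.96 + 5152849.19 − 5204636.43 = 503.72 m.
Depth below ground = 553.7 − 503.72 = 50.0 m.

50.0 m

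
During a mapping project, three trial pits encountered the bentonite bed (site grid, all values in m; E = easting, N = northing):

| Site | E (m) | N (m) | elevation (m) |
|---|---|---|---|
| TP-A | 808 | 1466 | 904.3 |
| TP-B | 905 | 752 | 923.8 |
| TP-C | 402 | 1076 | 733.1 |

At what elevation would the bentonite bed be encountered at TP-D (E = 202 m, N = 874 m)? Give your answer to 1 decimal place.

648.5 m

Let the plane be z = a·E + b·N + c.
TP-B−TP-A: 97a − 714b = 19.5;  TP-C−TP-A: −406a − 390b = −171.2.
Solving gives a = 0.396205, b = 0.026515.
Then c = 904.3 − a·808 − b·1466 = 545.30.
At (202, 874): z = 80.0 + 23.2 + 545.30 = 648.5 m.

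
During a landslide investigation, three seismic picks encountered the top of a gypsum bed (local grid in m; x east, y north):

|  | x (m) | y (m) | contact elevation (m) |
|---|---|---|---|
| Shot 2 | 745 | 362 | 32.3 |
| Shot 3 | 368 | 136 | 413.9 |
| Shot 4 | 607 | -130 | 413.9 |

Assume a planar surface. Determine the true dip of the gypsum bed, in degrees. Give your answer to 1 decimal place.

41.5°

Two edge vectors: Shot 2→Shot 3 = (-377, -226, 381.6), Shot 2→Shot 4 = (-138, -492, 381.6).
Normal n = (Shot 2→Shot 3) × (Shot 2→Shot 4) = (101505.6, 91202.4, 154296).
So ∂z/∂x = −n_x/n_z = −0.65786 and ∂z/∂y = −n_y/n_z = −0.59109.
Gradient magnitude |∇z| = √(a² + b²) = √(0.43278 + 0.34938) = 0.88440.
True dip = arctan(0.88440) = 41.5°, dipping toward NE (azimuth ≈ 048°).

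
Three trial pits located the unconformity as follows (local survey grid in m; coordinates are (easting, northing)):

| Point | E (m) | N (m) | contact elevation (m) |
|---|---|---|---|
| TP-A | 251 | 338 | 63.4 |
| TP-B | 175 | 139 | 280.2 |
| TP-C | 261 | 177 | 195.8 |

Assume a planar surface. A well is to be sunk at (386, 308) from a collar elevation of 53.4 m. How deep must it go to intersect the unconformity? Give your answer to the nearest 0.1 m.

45.4 m

Let the plane be z = a·E + b·N + c.
TP-B−TP-A: −76a − 199b = 216.8;  TP-C−TP-A: 10a − 161b = 132.4.
Solving gives a = −0.60152, b = −0.85972.
Then c = 63.4 − a·251 − b·338 = 504.97.
At (386, 308): z_contact = −232.19 − 264.79 + 504.97 = 7.99 m.
Depth below ground = 53.4 − 7.99 = 45.4 m.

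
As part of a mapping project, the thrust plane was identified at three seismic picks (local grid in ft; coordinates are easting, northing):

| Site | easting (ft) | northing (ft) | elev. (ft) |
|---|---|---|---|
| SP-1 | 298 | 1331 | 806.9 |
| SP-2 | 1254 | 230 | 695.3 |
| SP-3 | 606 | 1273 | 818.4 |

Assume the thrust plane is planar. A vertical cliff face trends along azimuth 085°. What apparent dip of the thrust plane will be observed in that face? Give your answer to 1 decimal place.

Two edge vectors: SP-1→SP-2 = (956, -1101, -111.6), SP-1→SP-3 = (308, -58, 11.5).
Normal n = (SP-1→SP-2) × (SP-1→SP-3) = (-19134.3, -45366.8, 283660).
So ∂z/∂easting = −n_x/n_z = 0.06746 and ∂z/∂northing = −n_y/n_z = 0.15993.
Unit vector along 085° is (sin 85°, cos 85°) = (0.9962, 0.0872).
Slope in that direction = a·(0.9962) + b·(0.0872) = 0.08114.
Apparent dip = arctan|0.08114| = 4.6° (true dip is 9.8°, so apparent ≤ true as expected).

4.6°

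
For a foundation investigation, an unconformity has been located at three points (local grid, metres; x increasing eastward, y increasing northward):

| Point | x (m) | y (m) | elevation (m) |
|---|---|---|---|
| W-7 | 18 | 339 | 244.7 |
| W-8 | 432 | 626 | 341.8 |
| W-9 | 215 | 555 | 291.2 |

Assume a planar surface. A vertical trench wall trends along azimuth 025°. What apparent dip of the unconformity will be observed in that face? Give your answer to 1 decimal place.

5.8°

Two edge vectors: W-7→W-8 = (414, 287, 97.1), W-7→W-9 = (197, 216, 46.5).
Normal n = (W-7→W-8) × (W-7→W-9) = (-7628.1, -122.3, 32885).
So ∂z/∂x = −n_x/n_z = 0.23196 and ∂z/∂y = −n_y/n_z = 0.00372.
Unit vector along 025° is (sin 25°, cos 25°) = (0.4226, 0.9063).
Slope in that direction = a·(0.4226) + b·(0.9063) = 0.10140.
Apparent dip = arctan|0.10140| = 5.8° (true dip is 13.1°, so apparent ≤ true as expected).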